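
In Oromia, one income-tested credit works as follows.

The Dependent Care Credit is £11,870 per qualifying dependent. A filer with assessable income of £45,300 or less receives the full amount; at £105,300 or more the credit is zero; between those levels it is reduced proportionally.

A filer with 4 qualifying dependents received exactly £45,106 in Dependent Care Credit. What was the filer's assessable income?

£48,300

Full credit = 4 × £11,870 = £47,480.
£45,106 is 45,106/47,480 of the full £47,480, so 2,374/47,480 of the £60,000 range has been used: income = £45,300 + £60,000 × 2,374/47,480 = £48,300.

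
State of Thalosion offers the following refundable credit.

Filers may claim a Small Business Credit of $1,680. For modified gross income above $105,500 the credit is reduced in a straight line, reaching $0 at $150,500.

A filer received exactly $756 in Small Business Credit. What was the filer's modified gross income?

$756 is 756/1,680 of the full $1,680, so 924/1,680 of the $45,000 range has been used: income = $105,500 + $45,000 × 924/1,680 = $130,250.

$130,250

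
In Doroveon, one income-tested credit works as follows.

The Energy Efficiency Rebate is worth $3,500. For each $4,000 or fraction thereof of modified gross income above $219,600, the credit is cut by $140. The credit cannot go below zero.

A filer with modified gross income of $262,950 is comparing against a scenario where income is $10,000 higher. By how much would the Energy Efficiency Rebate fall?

$420

At $262,950 — income exceeds $219,600 by $43,350, which is 11 full-or-partial $4,000 increments; reduction = 11 × $140 = $1,540, leaving $1,960.
At $272,950 — income exceeds $219,600 by $53,350, which is 14 full-or-partial $4,000 increments; reduction = 14 × $140 = $1,960, leaving $1,540.
Lost: $1,960 − $1,540 = $420.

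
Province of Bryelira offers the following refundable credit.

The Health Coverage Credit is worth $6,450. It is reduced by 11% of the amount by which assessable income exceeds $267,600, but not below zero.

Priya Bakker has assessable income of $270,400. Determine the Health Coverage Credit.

$6,142

Health Coverage Credit: 11% of the $2,800 excess over $267,600 is $308; credit = $6,450 − $308 = $6,142.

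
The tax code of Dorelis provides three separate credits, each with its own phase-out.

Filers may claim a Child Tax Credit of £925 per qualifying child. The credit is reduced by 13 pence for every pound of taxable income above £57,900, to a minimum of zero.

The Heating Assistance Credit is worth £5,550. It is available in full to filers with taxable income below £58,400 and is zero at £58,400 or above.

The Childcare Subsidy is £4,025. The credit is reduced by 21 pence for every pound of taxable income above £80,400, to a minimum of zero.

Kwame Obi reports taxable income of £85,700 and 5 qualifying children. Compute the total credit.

£3,923

Child Tax Credit: base = 5 × £925 = £4,625. 13% of the £27,800 excess over £57,900 is £3,614; credit = £4,625 − £3,614 = £1,011.
Heating Assistance Credit: £85,700 meets or exceeds the £58,400 cutoff, so the credit is £0.
Childcare Subsidy: 21% of the £5,300 excess over £80,400 is £1,113; credit = £4,025 − £1,113 = £2,912.
Total: £1,011 + £0 + £2,912 = £3,923.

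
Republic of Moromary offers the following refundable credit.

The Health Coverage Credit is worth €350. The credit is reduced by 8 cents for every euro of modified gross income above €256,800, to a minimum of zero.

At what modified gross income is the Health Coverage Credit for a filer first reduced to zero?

€261,175

The credit falls by 8% of each euro above €256,800, so it reaches zero when the excess is €350 / 8% = €4,375: income = €256,800 + €4,375 = €261,175.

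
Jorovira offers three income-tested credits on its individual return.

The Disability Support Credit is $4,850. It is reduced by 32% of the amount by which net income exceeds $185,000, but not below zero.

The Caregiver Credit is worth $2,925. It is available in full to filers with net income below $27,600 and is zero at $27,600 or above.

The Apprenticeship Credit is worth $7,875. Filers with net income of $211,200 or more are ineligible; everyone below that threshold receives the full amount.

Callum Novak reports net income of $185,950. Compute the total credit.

Disability Support Credit: 32% of the $950 excess over $185,000 is $304; credit = $4,850 − $304 = $4,546.
Caregiver Credit: $185,950 meets or exceeds the $27,600 cutoff, so the credit is $0.
Apprenticeship Credit: $185,950 is below the $211,200 cutoff, so the full $7,875 applies.
Total: $4,546 + $0 + $7,875 = $12,421.

$12,421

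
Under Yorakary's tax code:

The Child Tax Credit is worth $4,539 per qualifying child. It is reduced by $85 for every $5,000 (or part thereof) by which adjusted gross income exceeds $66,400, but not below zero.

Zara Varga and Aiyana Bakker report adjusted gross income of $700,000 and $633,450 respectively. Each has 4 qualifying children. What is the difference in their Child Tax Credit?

Zara ($700,000): Child Tax Credit: base = 4 × $4,539 = $18,156. income exceeds $66,400 by $633,600, which is 127 full-or-partial $5,000 increments; reduction = 127 × $85 = $10,795, leaving $7,361.
Aiyana ($633,450): Child Tax Credit: base = 4 × $4,539 = $18,156. income exceeds $66,400 by $567,050, which is 114 full-or-partial $5,000 increments; reduction = 114 × $85 = $9,690, leaving $8,466.
Difference: |$7,361 − $8,466| = $1,105.

$1,105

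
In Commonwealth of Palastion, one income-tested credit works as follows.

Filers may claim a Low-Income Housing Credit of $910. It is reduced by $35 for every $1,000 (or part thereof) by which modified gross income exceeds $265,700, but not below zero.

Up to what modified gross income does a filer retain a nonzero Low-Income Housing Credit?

$290,700

After 25 increments the reduction is 25 × $35 = $875, leaving $35; one more increment wipes it out. Increment 25 ends at excess 25 × $1,000 = $25,000, so the highest qualifying income is $265,700 + $25,000 = $290,700.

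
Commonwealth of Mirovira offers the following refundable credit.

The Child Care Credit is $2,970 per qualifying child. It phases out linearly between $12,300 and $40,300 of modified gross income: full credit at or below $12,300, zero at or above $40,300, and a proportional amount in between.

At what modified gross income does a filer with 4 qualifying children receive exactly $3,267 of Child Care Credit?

Full credit = 4 × $2,970 = $11,880.
$3,267 is 3,267/11,880 of the full $11,880, so 8,613/11,880 of the $28,000 range has been used: income = $12,300 + $28,000 × 8,613/11,880 = $32,600.

$32,600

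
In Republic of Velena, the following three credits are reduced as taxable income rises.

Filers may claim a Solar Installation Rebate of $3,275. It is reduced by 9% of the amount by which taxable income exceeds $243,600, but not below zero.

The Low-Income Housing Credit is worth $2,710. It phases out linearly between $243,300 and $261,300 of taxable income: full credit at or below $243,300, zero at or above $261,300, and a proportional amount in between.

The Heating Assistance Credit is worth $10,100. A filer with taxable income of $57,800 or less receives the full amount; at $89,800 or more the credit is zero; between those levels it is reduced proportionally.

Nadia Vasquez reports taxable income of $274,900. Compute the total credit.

Solar Installation Rebate: 9% of the $31,300 excess over $243,600 is $2,817; credit = $3,275 − $2,817 = $458.
Low-Income Housing Credit: $274,900 is at or above $261,300, so the credit is $0.
Heating Assistance Credit: $274,900 is at or above $89,800, so the credit is $0.
Total: $458 + $0 + $0 = $458.

$458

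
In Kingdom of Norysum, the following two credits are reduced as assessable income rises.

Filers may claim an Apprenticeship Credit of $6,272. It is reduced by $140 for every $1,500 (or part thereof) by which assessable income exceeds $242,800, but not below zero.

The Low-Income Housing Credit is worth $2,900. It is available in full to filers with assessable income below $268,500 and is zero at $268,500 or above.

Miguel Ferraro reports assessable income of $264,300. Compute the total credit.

Apprenticeship Credit: income exceeds $242,800 by $21,500, which is 15 full-or-partial $1,500 increments; reduction = 15 × $140 = $2,100, leaving $4,172.
Low-Income Housing Credit: $264,300 is below the $268,500 cutoff, so the full $2,900 applies.
Total: $4,172 + $2,900 = $7,072.

$7,072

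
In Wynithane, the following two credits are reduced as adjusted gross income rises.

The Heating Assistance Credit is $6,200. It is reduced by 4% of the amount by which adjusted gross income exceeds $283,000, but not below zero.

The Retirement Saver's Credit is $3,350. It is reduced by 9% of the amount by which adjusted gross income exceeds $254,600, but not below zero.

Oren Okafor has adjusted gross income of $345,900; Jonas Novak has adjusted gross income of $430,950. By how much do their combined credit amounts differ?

Oren ($345,900): Heating Assistance Credit: 4% of the $62,900 excess over $283,000 is $2,516; credit = $6,200 − $2,516 = $3,684. Retirement Saver's Credit: 9% of the $91,300 excess over $254,600 is $8,217 ≥ base, so the credit is $0. total $3,684 + $0 = $3,684
Jonas ($430,950): Heating Assistance Credit: 4% of the $147,950 excess over $283,000 is $5,918; credit = $6,200 − $5,918 = $282. Retirement Saver's Credit: 9% of the $176,350 excess over $254,600 is $15,871.50 ≥ base, so the credit is $0. total $282 + $0 = $282
Difference: |$3,684 − $282| = $3,402.

$3,402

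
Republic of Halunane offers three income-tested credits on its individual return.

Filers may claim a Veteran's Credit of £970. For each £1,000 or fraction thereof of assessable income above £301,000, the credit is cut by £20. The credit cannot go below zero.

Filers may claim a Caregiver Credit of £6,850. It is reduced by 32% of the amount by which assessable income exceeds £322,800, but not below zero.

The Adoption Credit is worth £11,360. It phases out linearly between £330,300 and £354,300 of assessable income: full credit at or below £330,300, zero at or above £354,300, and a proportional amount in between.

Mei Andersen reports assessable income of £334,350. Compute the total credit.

£12,887

Veteran's Credit: income exceeds £301,000 by £33,350, which is 34 full-or-partial £1,000 increments; reduction = 34 × £20 = £680, leaving £290.
Caregiver Credit: 32% of the £11,550 excess over £322,800 is £3,696; credit = £6,850 − £3,696 = £3,154.
Adoption Credit: £334,350 is £4,050 into a £24,000 phase-out range, leaving 19,950/24,000 of the credit: £11,360 × 19,950/24,000 = £9,443.
Total: £290 + £3,154 + £9,443 = £12,887.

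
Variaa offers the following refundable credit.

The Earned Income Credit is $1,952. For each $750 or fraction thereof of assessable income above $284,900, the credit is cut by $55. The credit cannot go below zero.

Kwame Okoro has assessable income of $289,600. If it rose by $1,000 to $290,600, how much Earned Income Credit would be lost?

$55

At $289,600 — income exceeds $284,900 by $4,700, which is 7 full-or-partial $750 increments; reduction = 7 × $55 = $385, leaving $1,567.
At $290,600 — income exceeds $284,900 by $5,700, which is 8 full-or-partial $750 increments; reduction = 8 × $55 = $440, leaving $1,512.
Lost: $1,567 − $1,512 = $55.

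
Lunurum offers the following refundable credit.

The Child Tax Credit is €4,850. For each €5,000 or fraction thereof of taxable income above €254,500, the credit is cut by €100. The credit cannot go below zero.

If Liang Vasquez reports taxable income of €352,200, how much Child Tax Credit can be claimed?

Child Tax Credit: income exceeds €254,500 by €97,700, which is 20 full-or-partial €5,000 increments; reduction = 20 × €100 = €2,000, leaving €2,850.

€2,850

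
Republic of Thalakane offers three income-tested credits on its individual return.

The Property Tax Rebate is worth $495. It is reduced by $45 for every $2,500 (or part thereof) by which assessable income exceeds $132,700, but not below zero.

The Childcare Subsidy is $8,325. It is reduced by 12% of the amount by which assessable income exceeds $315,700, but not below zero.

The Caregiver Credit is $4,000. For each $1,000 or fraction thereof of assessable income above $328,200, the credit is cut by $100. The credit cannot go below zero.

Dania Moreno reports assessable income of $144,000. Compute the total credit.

$12,595

Property Tax Rebate: income exceeds $132,700 by $11,300, which is 5 full-or-partial $2,500 increments; reduction = 5 × $45 = $225, leaving $270.
Childcare Subsidy: $144,000 is at or below the $315,700 threshold, so the full $8,325 applies.
Caregiver Credit: $144,000 is at or below the $328,200 threshold, so the full $4,000 applies.
Total: $270 + $8,325 + $4,000 = $12,595.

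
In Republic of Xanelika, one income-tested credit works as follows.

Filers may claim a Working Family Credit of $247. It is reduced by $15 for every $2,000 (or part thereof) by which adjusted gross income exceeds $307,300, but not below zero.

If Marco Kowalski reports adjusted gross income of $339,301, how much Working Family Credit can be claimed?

$0

Working Family Credit: income exceeds $307,300 by $32,001 → 17 increments × $15 = $255 ≥ base, so the credit is $0.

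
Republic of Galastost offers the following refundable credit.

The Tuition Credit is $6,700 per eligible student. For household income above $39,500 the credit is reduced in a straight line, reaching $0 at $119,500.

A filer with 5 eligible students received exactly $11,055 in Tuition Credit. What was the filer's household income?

Full credit = 5 × $6,700 = $33,500.
$11,055 is 11,055/33,500 of the full $33,500, so 22,445/33,500 of the $80,000 range has been used: income = $39,500 + $80,000 × 22,445/33,500 = $93,100.

$93,100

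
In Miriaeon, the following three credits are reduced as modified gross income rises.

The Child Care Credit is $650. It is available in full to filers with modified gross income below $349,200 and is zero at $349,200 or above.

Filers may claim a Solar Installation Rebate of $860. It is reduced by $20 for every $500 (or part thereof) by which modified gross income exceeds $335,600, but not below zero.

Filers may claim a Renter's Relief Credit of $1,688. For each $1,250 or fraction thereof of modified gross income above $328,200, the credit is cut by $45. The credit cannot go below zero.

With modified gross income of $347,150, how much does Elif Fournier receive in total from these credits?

$1,998

Child Care Credit: $347,150 is below the $349,200 cutoff, so the full $650 applies.
Solar Installation Rebate: income exceeds $335,600 by $11,550, which is 24 full-or-partial $500 increments; reduction = 24 × $20 = $480, leaving $380.
Renter's Relief Credit: income exceeds $328,200 by $18,950, which is 16 full-or-partial $1,250 increments; reduction = 16 × $45 = $720, leaving $968.
Total: $650 + $380 + $968 = $1,998.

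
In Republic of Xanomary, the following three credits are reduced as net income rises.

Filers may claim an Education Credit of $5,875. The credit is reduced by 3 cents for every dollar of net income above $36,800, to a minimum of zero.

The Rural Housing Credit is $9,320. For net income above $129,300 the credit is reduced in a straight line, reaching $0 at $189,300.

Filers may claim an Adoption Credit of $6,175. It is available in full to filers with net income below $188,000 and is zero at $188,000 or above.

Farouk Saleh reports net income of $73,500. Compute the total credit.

Education Credit: 3% of the $36,700 excess over $36,800 is $1,101; credit = $5,875 − $1,101 = $4,774.
Rural Housing Credit: $73,500 is at or below the $129,300 threshold, so the full $9,320 applies.
Adoption Credit: $73,500 is below the $188,000 cutoff, so the full $6,175 applies.
Total: $4,774 + $9,320 + $6,175 = $20,269.

$20,269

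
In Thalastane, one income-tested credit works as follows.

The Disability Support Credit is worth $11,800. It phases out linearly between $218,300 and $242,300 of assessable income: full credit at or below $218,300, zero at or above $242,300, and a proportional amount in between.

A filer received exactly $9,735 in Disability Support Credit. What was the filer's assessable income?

$9,735 is 9,735/11,800 of the full $11,800, so 2,065/11,800 of the $24,000 range has been used: income = $218,300 + $24,000 × 2,065/11,800 = $222,500.

$222,500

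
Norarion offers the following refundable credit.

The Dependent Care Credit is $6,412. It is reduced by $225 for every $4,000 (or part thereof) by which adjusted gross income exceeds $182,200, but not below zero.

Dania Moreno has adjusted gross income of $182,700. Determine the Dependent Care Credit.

Dependent Care Credit: income exceeds $182,200 by $500, which is 1 full-or-partial $4,000 increment; reduction = 1 × $225 = $225, leaving $6,187.

$6,187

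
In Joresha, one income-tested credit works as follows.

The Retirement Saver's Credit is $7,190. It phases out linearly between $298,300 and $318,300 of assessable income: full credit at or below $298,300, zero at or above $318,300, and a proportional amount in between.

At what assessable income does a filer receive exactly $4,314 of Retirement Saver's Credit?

$306,300

$4,314 is 4,314/7,190 of the full $7,190, so 2,876/7,190 of the $20,000 range has been used: income = $298,300 + $20,000 × 2,876/7,190 = $306,300.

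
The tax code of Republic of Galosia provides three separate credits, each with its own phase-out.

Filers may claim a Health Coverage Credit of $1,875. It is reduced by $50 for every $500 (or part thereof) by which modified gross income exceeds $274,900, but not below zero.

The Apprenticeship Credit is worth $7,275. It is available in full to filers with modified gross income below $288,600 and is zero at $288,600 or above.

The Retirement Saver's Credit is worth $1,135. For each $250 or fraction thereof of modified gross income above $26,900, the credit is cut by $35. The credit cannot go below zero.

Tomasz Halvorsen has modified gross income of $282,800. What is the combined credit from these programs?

Health Coverage Credit: income exceeds $274,900 by $7,900, which is 16 full-or-partial $500 increments; reduction = 16 × $50 = $800, leaving $1,075.
Apprenticeship Credit: $282,800 is below the $288,600 cutoff, so the full $7,275 applies.
Retirement Saver's Credit: income exceeds $26,900 by $255,900 → 1024 increments × $35 = $35,840 ≥ base, so the credit is $0.
Total: $1,075 + $7,275 + $0 = $8,350.

$8,350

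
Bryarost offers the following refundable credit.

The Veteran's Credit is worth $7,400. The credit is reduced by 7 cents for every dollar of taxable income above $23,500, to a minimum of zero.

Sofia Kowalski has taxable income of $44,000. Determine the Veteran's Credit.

$5,965

Veteran's Credit: 7% of the $20,500 excess over $23,500 is $1,435; credit = $7,400 − $1,435 = $5,965.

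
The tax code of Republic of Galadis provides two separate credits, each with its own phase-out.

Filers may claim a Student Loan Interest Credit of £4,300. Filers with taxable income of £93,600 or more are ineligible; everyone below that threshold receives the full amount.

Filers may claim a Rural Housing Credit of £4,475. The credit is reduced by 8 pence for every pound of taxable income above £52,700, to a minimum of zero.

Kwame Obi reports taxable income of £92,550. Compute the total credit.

Student Loan Interest Credit: £92,550 is below the £93,600 cutoff, so the full £4,300 applies.
Rural Housing Credit: 8% of the £39,850 excess over £52,700 is £3,188; credit = £4,475 − £3,188 = £1,287.
Total: £4,300 + £1,287 = £5,587.

£5,587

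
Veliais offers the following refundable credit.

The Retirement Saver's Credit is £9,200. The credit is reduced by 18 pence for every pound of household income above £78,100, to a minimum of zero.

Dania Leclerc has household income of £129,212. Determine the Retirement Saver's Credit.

£0

Retirement Saver's Credit: 18% of the £51,112 excess over £78,100 is £9,200.16 ≥ base, so the credit is £0.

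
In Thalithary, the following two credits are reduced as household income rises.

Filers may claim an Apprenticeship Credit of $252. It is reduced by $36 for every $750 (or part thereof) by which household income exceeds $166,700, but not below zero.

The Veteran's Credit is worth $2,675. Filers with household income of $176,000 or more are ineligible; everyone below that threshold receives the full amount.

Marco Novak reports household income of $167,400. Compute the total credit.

$2,891

Apprenticeship Credit: income exceeds $166,700 by $700, which is 1 full-or-partial $750 increment; reduction = 1 × $36 = $36, leaving $216.
Veteran's Credit: $167,400 is below the $176,000 cutoff, so the full $2,675 applies.
Total: $216 + $2,675 = $2,891.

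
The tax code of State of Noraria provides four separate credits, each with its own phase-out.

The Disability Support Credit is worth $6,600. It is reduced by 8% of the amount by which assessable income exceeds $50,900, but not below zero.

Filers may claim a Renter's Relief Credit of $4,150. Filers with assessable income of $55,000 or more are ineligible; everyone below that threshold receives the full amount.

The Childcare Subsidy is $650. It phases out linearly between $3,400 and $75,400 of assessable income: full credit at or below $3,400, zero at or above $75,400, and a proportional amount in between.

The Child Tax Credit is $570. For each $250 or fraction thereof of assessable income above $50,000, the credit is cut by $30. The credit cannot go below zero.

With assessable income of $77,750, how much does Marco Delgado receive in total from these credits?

Disability Support Credit: 8% of the $26,850 excess over $50,900 is $2,148; credit = $6,600 − $2,148 = $4,452.
Renter's Relief Credit: $77,750 meets or exceeds the $55,000 cutoff, so the credit is $0.
Childcare Subsidy: $77,750 is at or above $75,400, so the credit is $0.
Child Tax Credit: income exceeds $50,000 by $27,750 → 111 increments × $30 = $3,330 ≥ base, so the credit is $0.
Total: $4,452 + $0 + $0 + $0 = $4,452.

$4,452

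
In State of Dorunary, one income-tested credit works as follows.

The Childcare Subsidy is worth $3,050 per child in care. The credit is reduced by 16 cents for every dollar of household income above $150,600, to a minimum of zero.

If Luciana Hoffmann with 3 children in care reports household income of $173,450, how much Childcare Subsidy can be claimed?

$5,494

Childcare Subsidy: base = 3 × $3,050 = $9,150. 16% of the $22,850 excess over $150,600 is $3,656; credit = $9,150 − $3,656 = $5,494.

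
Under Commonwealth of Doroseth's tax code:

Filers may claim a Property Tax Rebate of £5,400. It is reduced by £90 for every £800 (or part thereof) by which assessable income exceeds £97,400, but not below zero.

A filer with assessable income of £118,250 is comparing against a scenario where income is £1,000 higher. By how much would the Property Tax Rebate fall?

At £118,250 — income exceeds £97,400 by £20,850, which is 27 full-or-partial £800 increments; reduction = 27 × £90 = £2,430, leaving £2,970.
At £119,250 — income exceeds £97,400 by £21,850, which is 28 full-or-partial £800 increments; reduction = 28 × £90 = £2,520, leaving £2,880.
Lost: £2,970 − £2,880 = £90.

£90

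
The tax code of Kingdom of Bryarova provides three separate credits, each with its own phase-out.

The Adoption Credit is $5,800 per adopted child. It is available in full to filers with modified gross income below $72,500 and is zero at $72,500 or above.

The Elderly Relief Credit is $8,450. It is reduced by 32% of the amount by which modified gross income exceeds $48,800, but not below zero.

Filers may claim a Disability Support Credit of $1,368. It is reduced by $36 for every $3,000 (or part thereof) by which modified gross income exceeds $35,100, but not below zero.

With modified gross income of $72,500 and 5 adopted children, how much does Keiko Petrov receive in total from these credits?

Adoption Credit: base = 5 × $5,800 = $29,000. $72,500 meets or exceeds the $72,500 cutoff, so the credit is $0.
Elderly Relief Credit: 32% of the $23,700 excess over $48,800 is $7,584; credit = $8,450 − $7,584 = $866.
Disability Support Credit: income exceeds $35,100 by $37,400, which is 13 full-or-partial $3,000 increments; reduction = 13 × $36 = $468, leaving $900.
Total: $0 + $866 + $900 = $1,766.

$1,766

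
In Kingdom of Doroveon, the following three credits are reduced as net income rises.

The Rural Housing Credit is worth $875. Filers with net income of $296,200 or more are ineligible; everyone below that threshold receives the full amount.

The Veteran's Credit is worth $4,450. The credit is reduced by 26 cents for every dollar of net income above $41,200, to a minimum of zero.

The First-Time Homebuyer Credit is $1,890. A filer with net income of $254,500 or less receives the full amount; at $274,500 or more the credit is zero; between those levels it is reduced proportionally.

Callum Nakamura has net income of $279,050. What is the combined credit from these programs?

$875

Rural Housing Credit: $279,050 is below the $296,200 cutoff, so the full $875 applies.
Veteran's Credit: 26% of the $237,850 excess over $41,200 is $61,841 ≥ base, so the credit is $0.
First-Time Homebuyer Credit: $279,050 is at or above $274,500, so the credit is $0.
Total: $875 + $0 + $0 = $875.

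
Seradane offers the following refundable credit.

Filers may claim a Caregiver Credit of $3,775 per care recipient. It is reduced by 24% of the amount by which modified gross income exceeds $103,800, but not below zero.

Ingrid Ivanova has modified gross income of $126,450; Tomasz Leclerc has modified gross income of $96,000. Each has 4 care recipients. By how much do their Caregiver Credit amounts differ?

$5,436

Ingrid ($126,450): Caregiver Credit: base = 4 × $3,775 = $15,100. 24% of the $22,650 excess over $103,800 is $5,436; credit = $15,100 − $5,436 = $9,664.
Tomasz ($96,000): Caregiver Credit: base = 4 × $3,775 = $15,100. $96,000 is at or below the $103,800 threshold, so the full $15,100 applies.
Difference: |$9,664 − $15,100| = $5,436.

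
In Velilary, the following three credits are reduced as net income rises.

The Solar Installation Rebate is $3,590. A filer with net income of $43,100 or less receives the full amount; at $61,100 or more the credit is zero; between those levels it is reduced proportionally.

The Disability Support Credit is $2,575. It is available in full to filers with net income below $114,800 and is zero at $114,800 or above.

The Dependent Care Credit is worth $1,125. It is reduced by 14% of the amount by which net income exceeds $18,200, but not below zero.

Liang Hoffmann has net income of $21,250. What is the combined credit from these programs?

$6,863

Solar Installation Rebate: $21,250 is at or below the $43,100 threshold, so the full $3,590 applies.
Disability Support Credit: $21,250 is below the $114,800 cutoff, so the full $2,575 applies.
Dependent Care Credit: 14% of the $3,050 excess over $18,200 is $427; credit = $1,125 − $427 = $698.
Total: $3,590 + $2,575 + $698 = $6,863.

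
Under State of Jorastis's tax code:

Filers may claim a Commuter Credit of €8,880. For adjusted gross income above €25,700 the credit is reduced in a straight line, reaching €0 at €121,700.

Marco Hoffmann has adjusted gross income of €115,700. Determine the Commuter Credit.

€555

Commuter Credit: €115,700 is €90,000 into a €96,000 phase-out range, leaving 6,000/96,000 of the credit: €8,880 × 6,000/96,000 = €555.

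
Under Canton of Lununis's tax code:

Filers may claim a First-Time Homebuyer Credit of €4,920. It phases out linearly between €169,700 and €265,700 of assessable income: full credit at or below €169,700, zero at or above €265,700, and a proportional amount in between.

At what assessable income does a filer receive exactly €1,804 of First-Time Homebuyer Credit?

€1,804 is 1,804/4,920 of the full €4,920, so 3,116/4,920 of the €96,000 range has been used: income = €169,700 + €96,000 × 3,116/4,920 = €230,500.

€230,500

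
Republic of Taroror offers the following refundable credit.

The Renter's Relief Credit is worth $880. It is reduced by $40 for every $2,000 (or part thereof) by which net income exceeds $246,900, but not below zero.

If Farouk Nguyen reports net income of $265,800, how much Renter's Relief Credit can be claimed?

$480

Renter's Relief Credit: income exceeds $246,900 by $18,900, which is 10 full-or-partial $2,000 increments; reduction = 10 × $40 = $400, leaving $480.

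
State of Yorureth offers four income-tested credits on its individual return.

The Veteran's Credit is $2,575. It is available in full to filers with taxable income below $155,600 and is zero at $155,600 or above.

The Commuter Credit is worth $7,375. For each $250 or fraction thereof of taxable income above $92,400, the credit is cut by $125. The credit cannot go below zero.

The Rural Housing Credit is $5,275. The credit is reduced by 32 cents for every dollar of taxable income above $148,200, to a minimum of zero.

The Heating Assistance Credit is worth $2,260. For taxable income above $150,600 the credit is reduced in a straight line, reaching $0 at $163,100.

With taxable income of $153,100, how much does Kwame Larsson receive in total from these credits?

$8,090

Veteran's Credit: $153,100 is below the $155,600 cutoff, so the full $2,575 applies.
Commuter Credit: income exceeds $92,400 by $60,700 → 243 increments × $125 = $30,375 ≥ base, so the credit is $0.
Rural Housing Credit: 32% of the $4,900 excess over $148,200 is $1,568; credit = $5,275 − $1,568 = $3,707.
Heating Assistance Credit: $153,100 is $2,500 into a $12,500 phase-out range, leaving 10,000/12,500 of the credit: $2,260 × 10,000/12,500 = $1,808.
Total: $2,575 + $0 + $3,707 + $1,808 = $8,090.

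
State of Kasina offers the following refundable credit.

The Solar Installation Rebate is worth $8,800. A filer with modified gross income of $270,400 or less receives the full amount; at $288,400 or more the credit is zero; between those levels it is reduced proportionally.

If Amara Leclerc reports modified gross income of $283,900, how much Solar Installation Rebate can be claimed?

$2,200

Solar Installation Rebate: $283,900 is $13,500 into a $18,000 phase-out range, leaving 4,500/18,000 of the credit: $8,800 × 4,500/18,000 = $2,200.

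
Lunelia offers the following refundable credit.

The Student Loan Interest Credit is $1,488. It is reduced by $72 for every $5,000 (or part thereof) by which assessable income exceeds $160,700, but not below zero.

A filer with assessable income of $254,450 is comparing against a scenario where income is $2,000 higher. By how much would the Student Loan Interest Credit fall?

$72

At $254,450 — income exceeds $160,700 by $93,750, which is 19 full-or-partial $5,000 increments; reduction = 19 × $72 = $1,368, leaving $120.
At $256,450 — income exceeds $160,700 by $95,750, which is 20 full-or-partial $5,000 increments; reduction = 20 × $72 = $1,440, leaving $48.
Lost: $120 − $48 = $72.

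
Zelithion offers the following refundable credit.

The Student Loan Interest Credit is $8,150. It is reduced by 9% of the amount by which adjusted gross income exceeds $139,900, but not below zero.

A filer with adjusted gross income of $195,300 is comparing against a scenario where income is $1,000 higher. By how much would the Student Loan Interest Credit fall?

At $195,300 — 9% of the $55,400 excess over $139,900 is $4,986; credit = $8,150 − $4,986 = $3,164.
At $196,300 — 9% of the $56,400 excess over $139,900 is $5,076; credit = $8,150 − $5,076 = $3,074.
Lost: $3,164 − $3,074 = $90.

$90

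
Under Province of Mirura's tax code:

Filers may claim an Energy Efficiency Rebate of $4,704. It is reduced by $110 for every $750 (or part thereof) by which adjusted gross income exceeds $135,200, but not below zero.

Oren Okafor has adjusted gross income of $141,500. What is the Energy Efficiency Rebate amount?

$3,714

Energy Efficiency Rebate: income exceeds $135,200 by $6,300, which is 9 full-or-partial $750 increments; reduction = 9 × $110 = $990, leaving $3,714.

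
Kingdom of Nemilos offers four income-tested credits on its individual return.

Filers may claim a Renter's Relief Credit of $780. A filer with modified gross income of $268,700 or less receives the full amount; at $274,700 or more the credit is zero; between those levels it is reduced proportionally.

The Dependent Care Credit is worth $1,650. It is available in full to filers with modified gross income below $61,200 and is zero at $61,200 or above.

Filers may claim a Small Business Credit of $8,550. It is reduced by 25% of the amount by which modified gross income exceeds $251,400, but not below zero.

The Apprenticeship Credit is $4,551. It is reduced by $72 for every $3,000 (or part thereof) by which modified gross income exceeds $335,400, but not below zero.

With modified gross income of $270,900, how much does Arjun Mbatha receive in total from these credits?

$8,720

Renter's Relief Credit: $270,900 is $2,200 into a $6,000 phase-out range, leaving 3,800/6,000 of the credit: $780 × 3,800/6,000 = $494.
Dependent Care Credit: $270,900 meets or exceeds the $61,200 cutoff, so the credit is $0.
Small Business Credit: 25% of the $19,500 excess over $251,400 is $4,875; credit = $8,550 − $4,875 = $3,675.
Apprenticeship Credit: $270,900 is at or below the $335,400 threshold, so the full $4,551 applies.
Total: $494 + $0 + $3,675 + $4,551 = $8,720.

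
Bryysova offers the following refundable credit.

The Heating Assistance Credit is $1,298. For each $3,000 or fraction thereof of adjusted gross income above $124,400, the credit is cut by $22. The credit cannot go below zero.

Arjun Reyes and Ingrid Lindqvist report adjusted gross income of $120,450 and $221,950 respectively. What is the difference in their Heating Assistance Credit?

$726

Arjun ($120,450): Heating Assistance Credit: $120,450 is at or below the $124,400 threshold, so the full $1,298 applies.
Ingrid ($221,950): Heating Assistance Credit: income exceeds $124,400 by $97,550, which is 33 full-or-partial $3,000 increments; reduction = 33 × $22 = $726, leaving $572.
Difference: |$1,298 − $572| = $726.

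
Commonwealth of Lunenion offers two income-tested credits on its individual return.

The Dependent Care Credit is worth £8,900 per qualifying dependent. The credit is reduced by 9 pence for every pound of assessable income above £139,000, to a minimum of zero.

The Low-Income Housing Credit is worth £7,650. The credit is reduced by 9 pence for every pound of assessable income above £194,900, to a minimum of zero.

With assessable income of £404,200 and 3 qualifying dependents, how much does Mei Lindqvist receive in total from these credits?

Dependent Care Credit: base = 3 × £8,900 = £26,700. 9% of the £265,200 excess over £139,000 is £23,868; credit = £26,700 − £23,868 = £2,832.
Low-Income Housing Credit: 9% of the £209,300 excess over £194,900 is £18,837 ≥ base, so the credit is £0.
Total: £2,832 + £0 = £2,832.

£2,832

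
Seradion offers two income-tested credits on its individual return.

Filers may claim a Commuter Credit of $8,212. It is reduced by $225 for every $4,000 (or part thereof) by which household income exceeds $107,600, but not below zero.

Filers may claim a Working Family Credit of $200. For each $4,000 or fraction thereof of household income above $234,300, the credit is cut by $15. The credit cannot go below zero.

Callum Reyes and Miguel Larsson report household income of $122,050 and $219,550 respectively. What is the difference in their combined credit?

$5,400

Callum ($122,050): Commuter Credit: income exceeds $107,600 by $14,450, which is 4 full-or-partial $4,000 increments; reduction = 4 × $225 = $900, leaving $7,312. Working Family Credit: $122,050 is at or below the $234,300 threshold, so the full $200 applies. total $7,312 + $200 = $7,512
Miguel ($219,550): Commuter Credit: income exceeds $107,600 by $111,950, which is 28 full-or-partial $4,000 increments; reduction = 28 × $225 = $6,300, leaving $1,912. Working Family Credit: $219,550 is at or below the $234,300 threshold, so the full $200 applies. total $1,912 + $200 = $2,112
Difference: |$7,512 − $2,112| = $5,400.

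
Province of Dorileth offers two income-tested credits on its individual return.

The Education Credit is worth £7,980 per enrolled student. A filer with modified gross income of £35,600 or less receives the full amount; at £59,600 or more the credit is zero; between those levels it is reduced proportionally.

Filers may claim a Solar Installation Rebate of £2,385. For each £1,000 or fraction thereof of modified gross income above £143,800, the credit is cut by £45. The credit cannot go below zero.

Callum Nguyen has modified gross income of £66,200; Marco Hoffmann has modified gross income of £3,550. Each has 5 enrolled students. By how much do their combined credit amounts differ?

£39,900

Callum (£66,200): Education Credit: base = 5 × £7,980 = £39,900. £66,200 is at or above £59,600, so the credit is £0. Solar Installation Rebate: £66,200 is at or below the £143,800 threshold, so the full £2,385 applies. total £0 + £2,385 = £2,385
Marco (£3,550): Education Credit: base = 5 × £7,980 = £39,900. £3,550 is at or below the £35,600 threshold, so the full £39,900 applies. Solar Installation Rebate: £3,550 is at or below the £143,800 threshold, so the full £2,385 applies. total £39,900 + £2,385 = £42,285
Difference: |£2,385 − £42,285| = £39,900.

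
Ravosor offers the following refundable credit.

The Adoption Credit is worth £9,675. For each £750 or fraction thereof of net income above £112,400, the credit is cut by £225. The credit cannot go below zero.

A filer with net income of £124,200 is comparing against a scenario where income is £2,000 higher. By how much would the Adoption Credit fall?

£675

At £124,200 — income exceeds £112,400 by £11,800, which is 16 full-or-partial £750 increments; reduction = 16 × £225 = £3,600, leaving £6,075.
At £126,200 — income exceeds £112,400 by £13,800, which is 19 full-or-partial £750 increments; reduction = 19 × £225 = £4,275, leaving £5,400.
Lost: £6,075 − £5,400 = £675.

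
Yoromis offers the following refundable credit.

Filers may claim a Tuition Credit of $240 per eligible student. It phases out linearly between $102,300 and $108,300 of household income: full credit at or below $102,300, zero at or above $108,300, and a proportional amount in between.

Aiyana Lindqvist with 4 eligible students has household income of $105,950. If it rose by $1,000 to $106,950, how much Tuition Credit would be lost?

At $105,950 — base = 4 × $240 = $960. $105,950 is $3,650 into a $6,000 phase-out range, leaving 2,350/6,000 of the credit: $960 × 2,350/6,000 = $376.
At $106,950 — base = 4 × $240 = $960. $106,950 is $4,650 into a $6,000 phase-out range, leaving 1,350/6,000 of the credit: $960 × 1,350/6,000 = $216.
Lost: $376 − $216 = $160.

$160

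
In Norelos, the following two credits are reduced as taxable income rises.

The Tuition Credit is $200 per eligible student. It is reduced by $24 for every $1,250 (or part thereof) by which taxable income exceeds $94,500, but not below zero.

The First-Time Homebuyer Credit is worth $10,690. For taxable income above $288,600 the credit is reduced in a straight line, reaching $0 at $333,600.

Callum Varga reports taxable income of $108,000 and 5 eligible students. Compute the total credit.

$11,426

Tuition Credit: base = 5 × $200 = $1,000. income exceeds $94,500 by $13,500, which is 11 full-or-partial $1,250 increments; reduction = 11 × $24 = $264, leaving $736.
First-Time Homebuyer Credit: $108,000 is at or below the $288,600 threshold, so the full $10,690 applies.
Total: $736 + $10,690 = $11,426.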